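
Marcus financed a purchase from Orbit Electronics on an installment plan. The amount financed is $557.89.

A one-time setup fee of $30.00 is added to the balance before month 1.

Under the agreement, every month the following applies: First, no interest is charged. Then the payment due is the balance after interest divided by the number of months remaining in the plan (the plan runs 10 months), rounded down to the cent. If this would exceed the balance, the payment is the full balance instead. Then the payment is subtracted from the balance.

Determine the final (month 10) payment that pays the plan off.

Month 1: $587.89 − $58.78 → $529.11
Month 2: $529.11 − $58.79 → $470.32
Month 3: $470.32 − $58.79 → $411.53
Month 4: $411.53 − $58.79 → $352.74
Month 5: $352.74 − $58.79 → $293.95
Month 6: $293.95 − $58.79 → $235.16
Month 7: $235.16 − $58.79 → $176.37
Month 8: $176.37 − $58.79 → $117.58
Month 9: $117.58 − $58.79 → $58.79
Month 10: $58.79 − $58.79 → $0.00

$58.79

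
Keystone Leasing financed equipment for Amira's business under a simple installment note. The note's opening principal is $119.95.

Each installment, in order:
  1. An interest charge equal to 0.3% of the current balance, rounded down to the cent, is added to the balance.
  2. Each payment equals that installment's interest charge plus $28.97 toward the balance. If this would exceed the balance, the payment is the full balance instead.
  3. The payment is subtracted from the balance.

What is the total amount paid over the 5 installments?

# | Opening | Interest | Payment | End bal
1 | $119.95 | $0.35 | $29.32 | $90.98
2 | $90.98 | $0.27 | $29.24 | $62.01
3 | $62.01 | $0.18 | $29.15 | $33.04
4 | $33.04 | $0.09 | $29.06 | $4.07
5 | $4.07 | $0.01 | $4.08 | $0.00
Total paid: $120.85

$120.85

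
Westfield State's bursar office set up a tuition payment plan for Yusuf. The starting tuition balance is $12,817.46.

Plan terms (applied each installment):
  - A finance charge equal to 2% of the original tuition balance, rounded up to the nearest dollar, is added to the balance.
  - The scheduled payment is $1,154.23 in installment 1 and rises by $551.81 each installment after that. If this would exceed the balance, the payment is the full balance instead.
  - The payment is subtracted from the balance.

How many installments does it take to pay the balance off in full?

Installment 1: $12,817.46 +$257.00 interest = $13,074.46; pay $1,154.23 → $11,920.23
Installment 2: $11,920.23 +$257.00 interest = $12,177.23; pay $1,706.04 → $10,471.19
Installment 3: $10,471.19 +$257.00 interest = $10,728.19; pay $2,257.85 → $8,470.34
Installment 4: $8,470.34 +$257.00 interest = $8,727.34; pay $2,809.66 → $5,917.68
Installment 5: $5,917.68 +$257.00 interest = $6,174.68; pay $3,361.47 → $2,813.21
Installment 6: $2,813.21 +$257.00 interest = $3,070.21; pay $3,070.21 → $0.00
Balance reaches $0.00 in installment 6.

6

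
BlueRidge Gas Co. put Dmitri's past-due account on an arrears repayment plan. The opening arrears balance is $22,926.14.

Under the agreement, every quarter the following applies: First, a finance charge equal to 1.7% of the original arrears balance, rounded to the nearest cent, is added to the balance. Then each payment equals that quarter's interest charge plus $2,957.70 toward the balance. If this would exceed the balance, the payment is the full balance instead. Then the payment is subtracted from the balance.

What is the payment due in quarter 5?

$3,347.44

Quarter 1: $22,926.14 +$389.74 interest = $23,315.88; pay $3,347.44 → $19,968.44
Quarter 2: $19,968.44 +$389.74 interest = $20,358.18; pay $3,347.44 → $17,010.74
Quarter 3: $17,010.74 +$389.74 interest = $17,400.48; pay $3,347.44 → $14,053.04
Quarter 4: $14,053.04 +$389.74 interest = $14,442.78; pay $3,347.44 → $11,095.34
Quarter 5: $11,095.34 +$389.74 interest = $11,485.08; pay $3,347.44 → $8,137.64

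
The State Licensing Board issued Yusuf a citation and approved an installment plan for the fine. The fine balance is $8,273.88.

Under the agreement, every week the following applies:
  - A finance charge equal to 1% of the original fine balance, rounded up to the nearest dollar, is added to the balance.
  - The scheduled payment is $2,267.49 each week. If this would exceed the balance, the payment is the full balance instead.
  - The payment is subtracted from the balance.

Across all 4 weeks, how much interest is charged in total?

# | Opening | Interest | Payment | End bal
1 | $8,273.88 | $83.00 | $2,267.49 | $6,089.39
2 | $6,089.39 | $83.00 | $2,267.49 | $3,904.90
3 | $3,904.90 | $83.00 | $2,267.49 | $1,720.41
4 | $1,720.41 | $83.00 | $1,803.41 | $0.00
Total interest: $83.00 + $83.00 + $83.00 + $83.00 = $332.00

$332.00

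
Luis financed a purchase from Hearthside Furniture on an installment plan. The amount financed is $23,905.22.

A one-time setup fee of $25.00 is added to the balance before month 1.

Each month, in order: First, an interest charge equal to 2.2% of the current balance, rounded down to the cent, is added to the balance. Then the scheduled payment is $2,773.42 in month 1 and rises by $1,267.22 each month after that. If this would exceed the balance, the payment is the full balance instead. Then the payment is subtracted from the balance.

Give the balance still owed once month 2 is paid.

Month 1: opening $23,930.22; interest $526.46 → $24,456.68; payment $2,773.42; balance $21,683.26
Month 2: opening $21,683.26; interest $477.03 → $22,160.29; payment $4,040.64; balance $18,119.65

$18,119.65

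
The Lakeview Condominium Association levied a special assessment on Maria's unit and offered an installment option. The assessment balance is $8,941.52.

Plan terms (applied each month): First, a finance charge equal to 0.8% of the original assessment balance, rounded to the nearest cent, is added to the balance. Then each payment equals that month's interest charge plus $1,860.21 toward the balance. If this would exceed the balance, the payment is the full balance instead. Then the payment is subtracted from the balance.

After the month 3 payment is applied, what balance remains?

Month 1: $8,941.52 +$71.53 interest = $9,013.05; pay $1,931.74 → $7,081.31
Month 2: $7,081.31 +$71.53 interest = $7,152.84; pay $1,931.74 → $5,221.10
Month 3: $5,221.10 +$71.53 interest = $5,292.63; pay $1,931.74 → $3,360.89

$3,360.89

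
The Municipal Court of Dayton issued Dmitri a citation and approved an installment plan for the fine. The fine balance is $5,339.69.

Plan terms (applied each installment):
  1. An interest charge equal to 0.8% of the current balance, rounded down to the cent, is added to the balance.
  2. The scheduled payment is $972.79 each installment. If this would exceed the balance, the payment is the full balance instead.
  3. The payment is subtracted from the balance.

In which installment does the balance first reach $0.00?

6

Installment 1: opening $5,339.69; interest $42.71 → $5,382.40; payment $972.79; balance $4,409.61
Installment 2: opening $4,409.61; interest $35.27 → $4,444.88; payment $972.79; balance $3,472.09
Installment 3: opening $3,472.09; interest $27.77 → $3,499.86; payment $972.79; balance $2,527.07
Installment 4: opening $2,527.07; interest $20.21 → $2,547.28; payment $972.79; balance $1,574.49
Installment 5: opening $1,574.49; interest $12.59 → $1,587.08; payment $972.79; balance $614.29
Installment 6: opening $614.29; interest $4.91 → $619.20; payment $619.20; balance $0.00
Balance reaches $0.00 in installment 6.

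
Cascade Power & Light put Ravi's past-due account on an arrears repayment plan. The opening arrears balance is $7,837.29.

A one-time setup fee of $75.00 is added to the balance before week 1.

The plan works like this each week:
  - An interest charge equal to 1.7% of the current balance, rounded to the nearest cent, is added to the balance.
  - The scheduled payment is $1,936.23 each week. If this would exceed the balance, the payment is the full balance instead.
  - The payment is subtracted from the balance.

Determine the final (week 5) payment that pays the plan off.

Week 1: opening $7,912.29; interest $134.51 → $8,046.80; payment $1,936.23; balance $6,110.57
Week 2: opening $6,110.57; interest $103.88 → $6,214.45; payment $1,936.23; balance $4,278.22
Week 3: opening $4,278.22; interest $72.73 → $4,350.95; payment $1,936.23; balance $2,414.72
Week 4: opening $2,414.72; interest $41.05 → $2,455.77; payment $1,936.23; balance $519.54
Week 5: opening $519.54; interest $8.83 → $528.37; payment $528.37; balance $0.00

$528.37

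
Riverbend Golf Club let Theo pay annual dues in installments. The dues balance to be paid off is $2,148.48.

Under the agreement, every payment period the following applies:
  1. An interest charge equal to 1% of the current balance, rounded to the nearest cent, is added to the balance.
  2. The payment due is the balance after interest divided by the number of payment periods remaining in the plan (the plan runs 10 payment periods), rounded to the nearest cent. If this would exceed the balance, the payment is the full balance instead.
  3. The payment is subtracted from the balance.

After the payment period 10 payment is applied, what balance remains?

Payment period 1: opening $2,148.48; interest $21.48 → $2,169.96; payment $217.00; balance $1,952.96
Payment period 2: opening $1,952.96; interest $19.53 → $1,972.49; payment $219.17; balance $1,753.32
Payment period 3: opening $1,753.32; interest $17.53 → $1,770.85; payment $221.36; balance $1,549.49
Payment period 4: opening $1,549.49; interest $15.49 → $1,564.98; payment $223.57; balance $1,341.41
Payment period 5: opening $1,341.41; interest $13.41 → $1,354.82; payment $225.80; balance $1,129.02
Payment period 6: opening $1,129.02; interest $11.29 → $1,140.31; payment $228.06; balance $912.25
Payment period 7: opening $912.25; interest $9.12 → $921.37; payment $230.34; balance $691.03
Payment period 8: opening $691.03; interest $6.91 → $697.94; payment $232.65; balance $465.29
Payment period 9: opening $465.29; interest $4.65 → $469.94; payment $234.97; balance $234.97
Payment period 10: opening $234.97; interest $2.35 → $237.32; payment $237.32; balance $0.00

$0.00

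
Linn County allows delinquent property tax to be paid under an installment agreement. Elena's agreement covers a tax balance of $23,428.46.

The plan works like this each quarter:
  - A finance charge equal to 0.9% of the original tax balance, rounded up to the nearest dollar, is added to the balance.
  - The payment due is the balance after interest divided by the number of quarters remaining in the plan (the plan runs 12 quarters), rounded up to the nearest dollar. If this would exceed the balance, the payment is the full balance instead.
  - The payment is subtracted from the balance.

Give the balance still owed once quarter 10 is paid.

Quarter 1: opening $23,428.46; interest $211.00 → $23,639.46; payment $1,970.00; balance $21,669.46
Quarter 2: opening $21,669.46; interest $211.00 → $21,880.46; payment $1,990.00; balance $19,890.46
Quarter 3: opening $19,890.46; interest $211.00 → $20,101.46; payment $2,011.00; balance $18,090.46
Quarter 4: opening $18,090.46; interest $211.00 → $18,301.46; payment $2,034.00; balance $16,267.46
Quarter 5: opening $16,267.46; interest $211.00 → $16,478.46; payment $2,060.00; balance $14,418.46
Quarter 6: opening $14,418.46; interest $211.00 → $14,629.46; payment $2,090.00; balance $12,539.46
Quarter 7: opening $12,539.46; interest $211.00 → $12,750.46; payment $2,126.00; balance $10,624.46
Quarter 8: opening $10,624.46; interest $211.00 → $10,835.46; payment $2,168.00; balance $8,667.46
Quarter 9: opening $8,667.46; interest $211.00 → $8,878.46; payment $2,220.00; balance $6,658.46
Quarter 10: opening $6,658.46; interest $211.00 → $6,869.46; payment $2,290.00; balance $4,579.46

$4,579.46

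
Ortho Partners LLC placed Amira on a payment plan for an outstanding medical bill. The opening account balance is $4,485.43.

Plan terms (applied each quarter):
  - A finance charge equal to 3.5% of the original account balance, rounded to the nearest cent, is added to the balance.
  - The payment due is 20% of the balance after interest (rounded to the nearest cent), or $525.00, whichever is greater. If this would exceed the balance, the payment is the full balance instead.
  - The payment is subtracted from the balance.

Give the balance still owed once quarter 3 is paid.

$2,602.98

# | Opening | Interest | Payment | End bal
1 | $4,485.43 | $156.99 | $928.48 | $3,713.94
2 | $3,713.94 | $156.99 | $774.19 | $3,096.74
3 | $3,096.74 | $156.99 | $650.75 | $2,602.98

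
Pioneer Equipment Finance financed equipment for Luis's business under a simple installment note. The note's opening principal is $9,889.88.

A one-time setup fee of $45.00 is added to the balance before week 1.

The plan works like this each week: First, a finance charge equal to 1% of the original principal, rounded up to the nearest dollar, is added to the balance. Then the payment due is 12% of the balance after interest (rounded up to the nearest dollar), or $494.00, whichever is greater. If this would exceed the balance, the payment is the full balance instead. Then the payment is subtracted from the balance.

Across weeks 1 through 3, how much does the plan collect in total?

Week 1: $9,934.88 +$99.00 interest = $10,033.88; pay $1,205.00 → $8,828.88
Week 2: $8,828.88 +$99.00 interest = $8,927.88; pay $1,072.00 → $7,855.88
Week 3: $7,855.88 +$99.00 interest = $7,954.88; pay $955.00 → $6,999.88
Total paid: $3,232.00

$3,232.00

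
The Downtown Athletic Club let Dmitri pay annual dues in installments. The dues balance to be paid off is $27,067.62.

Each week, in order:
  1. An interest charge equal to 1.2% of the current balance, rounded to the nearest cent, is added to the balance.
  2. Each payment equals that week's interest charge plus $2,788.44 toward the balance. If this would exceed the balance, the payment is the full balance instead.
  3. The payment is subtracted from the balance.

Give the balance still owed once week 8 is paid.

$4,760.10

Week 1: $27,067.62 +$324.81 interest = $27,392.43; pay $3,113.25 → $24,279.18
Week 2: $24,279.18 +$291.35 interest = $24,570.53; pay $3,079.79 → $21,490.74
Week 3: $21,490.74 +$257.89 interest = $21,748.63; pay $3,046.33 → $18,702.30
Week 4: $18,702.30 +$224.43 interest = $18,926.73; pay $3,012.87 → $15,913.86
Week 5: $15,913.86 +$190.97 interest = $16,104.83; pay $2,979.41 → $13,125.42
Week 6: $13,125.42 +$157.51 interest = $13,282.93; pay $2,945.95 → $10,336.98
Week 7: $10,336.98 +$124.04 interest = $10,461.02; pay $2,912.48 → $7,548.54
Week 8: $7,548.54 +$90.58 interest = $7,639.12; pay $2,879.02 → $4,760.10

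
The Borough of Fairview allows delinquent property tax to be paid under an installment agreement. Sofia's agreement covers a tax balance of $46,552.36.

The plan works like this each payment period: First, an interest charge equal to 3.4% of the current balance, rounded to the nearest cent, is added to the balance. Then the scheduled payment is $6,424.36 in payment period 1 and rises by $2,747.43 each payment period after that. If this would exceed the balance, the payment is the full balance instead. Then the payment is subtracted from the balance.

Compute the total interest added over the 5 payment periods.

Payment period 1: $46,552.36 +$1,582.78 interest = $48,135.14; pay $6,424.36 → $41,710.78
Payment period 2: $41,710.78 +$1,418.17 interest = $43,128.95; pay $9,171.79 → $33,957.16
Payment period 3: $33,957.16 +$1,154.54 interest = $35,111.70; pay $11,919.22 → $23,192.48
Payment period 4: $23,192.48 +$788.54 interest = $23,981.02; pay $14,666.65 → $9,314.37
Payment period 5: $9,314.37 +$316.69 interest = $9,631.06; pay $9,631.06 → $0.00
Total interest: $1,582.78 + $1,418.17 + $1,154.54 + $788.54 + $316.69 = $5,260.72

$5,260.72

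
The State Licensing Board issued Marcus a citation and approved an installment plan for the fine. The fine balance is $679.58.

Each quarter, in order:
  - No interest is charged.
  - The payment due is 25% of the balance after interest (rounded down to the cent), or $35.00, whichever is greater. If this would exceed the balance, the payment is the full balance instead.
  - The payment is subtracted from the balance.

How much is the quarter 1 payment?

Quarter 1: $679.58 − $169.89 → $509.69

$169.89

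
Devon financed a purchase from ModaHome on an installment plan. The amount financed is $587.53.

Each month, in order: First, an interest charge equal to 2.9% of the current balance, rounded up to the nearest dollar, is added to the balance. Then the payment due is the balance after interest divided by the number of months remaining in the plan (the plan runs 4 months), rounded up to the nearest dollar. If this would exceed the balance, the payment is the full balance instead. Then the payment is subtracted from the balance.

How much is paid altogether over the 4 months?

Month 1: opening $587.53; interest $18.00 → $605.53; payment $152.00; balance $453.53
Month 2: opening $453.53; interest $14.00 → $467.53; payment $156.00; balance $311.53
Month 3: opening $311.53; interest $10.00 → $321.53; payment $161.00; balance $160.53
Month 4: opening $160.53; interest $5.00 → $165.53; payment $165.53; balance $0.00
Total paid: $634.53

$634.53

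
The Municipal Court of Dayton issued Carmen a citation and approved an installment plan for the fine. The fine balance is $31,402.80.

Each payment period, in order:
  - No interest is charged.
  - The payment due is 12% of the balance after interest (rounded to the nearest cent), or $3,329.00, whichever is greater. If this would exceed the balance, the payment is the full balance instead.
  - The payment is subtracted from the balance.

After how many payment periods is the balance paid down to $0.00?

10

Payment period 1: opening $31,402.80; payment $3,768.34; balance $27,634.46
Payment period 2: opening $27,634.46; payment $3,329.00; balance $24,305.46
Payment period 3: opening $24,305.46; payment $3,329.00; balance $20,976.46
Payment period 4: opening $20,976.46; payment $3,329.00; balance $17,647.46
Payment period 5: opening $17,647.46; payment $3,329.00; balance $14,318.46
Payment period 6: opening $14,318.46; payment $3,329.00; balance $10,989.46
Payment period 7: opening $10,989.46; payment $3,329.00; balance $7,660.46
Payment period 8: opening $7,660.46; payment $3,329.00; balance $4,331.46
Payment period 9: opening $4,331.46; payment $3,329.00; balance $1,002.46
Payment period 10: opening $1,002.46; payment $1,002.46; balance $0.00
Balance reaches $0.00 in payment period 10.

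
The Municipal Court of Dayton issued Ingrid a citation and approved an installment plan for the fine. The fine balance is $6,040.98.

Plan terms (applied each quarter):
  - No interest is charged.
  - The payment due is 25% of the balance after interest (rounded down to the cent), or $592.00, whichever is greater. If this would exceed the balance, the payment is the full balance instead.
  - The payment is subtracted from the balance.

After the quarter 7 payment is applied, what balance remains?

$135.42

Quarter 1: opening $6,040.98; payment $1,510.24; balance $4,530.74
Quarter 2: opening $4,530.74; payment $1,132.68; balance $3,398.06
Quarter 3: opening $3,398.06; payment $849.51; balance $2,548.55
Quarter 4: opening $2,548.55; payment $637.13; balance $1,911.42
Quarter 5: opening $1,911.42; payment $592.00; balance $1,319.42
Quarter 6: opening $1,319.42; payment $592.00; balance $727.42
Quarter 7: opening $727.42; payment $592.00; balance $135.42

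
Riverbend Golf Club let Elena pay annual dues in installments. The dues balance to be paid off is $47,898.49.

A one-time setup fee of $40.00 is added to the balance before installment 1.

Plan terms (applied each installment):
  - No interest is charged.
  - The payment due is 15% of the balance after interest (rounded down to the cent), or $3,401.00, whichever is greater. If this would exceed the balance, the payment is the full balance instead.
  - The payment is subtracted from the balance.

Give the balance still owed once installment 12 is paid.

$0.00

# | Opening | Payment | End bal
1 | $47,938.49 | $7,190.77 | $40,747.72
2 | $40,747.72 | $6,112.15 | $34,635.57
3 | $34,635.57 | $5,195.33 | $29,440.24
4 | $29,440.24 | $4,416.03 | $25,024.21
5 | $25,024.21 | $3,753.63 | $21,270.58
6 | $21,270.58 | $3,401.00 | $17,869.58
7 | $17,869.58 | $3,401.00 | $14,468.58
8 | $14,468.58 | $3,401.00 | $11,067.58
9 | $11,067.58 | $3,401.00 | $7,666.58
10 | $7,666.58 | $3,401.00 | $4,265.58
11 | $4,265.58 | $3,401.00 | $864.58
12 | $864.58 | $864.58 | $0.00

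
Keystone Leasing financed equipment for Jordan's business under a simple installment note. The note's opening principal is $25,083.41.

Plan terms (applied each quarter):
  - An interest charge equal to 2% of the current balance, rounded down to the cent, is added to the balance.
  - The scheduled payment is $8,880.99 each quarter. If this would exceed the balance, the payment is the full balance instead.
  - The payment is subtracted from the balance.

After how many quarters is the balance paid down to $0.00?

Quarter 1: $25,083.41 +$501.66 interest = $25,585.07; pay $8,880.99 → $16,704.08
Quarter 2: $16,704.08 +$334.08 interest = $17,038.16; pay $8,880.99 → $8,157.17
Quarter 3: $8,157.17 +$163.14 interest = $8,320.31; pay $8,320.31 → $0.00
Balance reaches $0.00 in quarter 3.

3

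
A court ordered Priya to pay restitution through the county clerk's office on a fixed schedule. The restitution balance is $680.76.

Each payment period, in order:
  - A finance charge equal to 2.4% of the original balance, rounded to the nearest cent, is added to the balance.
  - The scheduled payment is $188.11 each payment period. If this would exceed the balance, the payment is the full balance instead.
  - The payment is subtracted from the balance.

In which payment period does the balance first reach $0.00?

Payment period 1: opening $680.76; interest $16.34 → $697.10; payment $188.11; balance $508.99
Payment period 2: opening $508.99; interest $16.34 → $525.33; payment $188.11; balance $337.22
Payment period 3: opening $337.22; interest $16.34 → $353.56; payment $188.11; balance $165.45
Payment period 4: opening $165.45; interest $16.34 → $181.79; payment $181.79; balance $0.00
Balance reaches $0.00 in payment period 4.

4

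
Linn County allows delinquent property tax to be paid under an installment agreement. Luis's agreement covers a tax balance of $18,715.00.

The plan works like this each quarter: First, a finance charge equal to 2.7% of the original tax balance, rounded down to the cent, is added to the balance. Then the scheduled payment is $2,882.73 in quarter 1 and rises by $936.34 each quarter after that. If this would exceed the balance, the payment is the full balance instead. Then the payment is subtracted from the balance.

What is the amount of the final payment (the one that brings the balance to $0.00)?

$4,092.54

Quarter 1: $18,715.00 +$505.30 interest = $19,220.30; pay $2,882.73 → $16,337.57
Quarter 2: $16,337.57 +$505.30 interest = $16,842.87; pay $3,819.07 → $13,023.80
Quarter 3: $13,023.80 +$505.30 interest = $13,529.10; pay $4,755.41 → $8,773.69
Quarter 4: $8,773.69 +$505.30 interest = $9,278.99; pay $5,691.75 → $3,587.24
Quarter 5: $3,587.24 +$505.30 interest = $4,092.54; pay $4,092.54 → $0.00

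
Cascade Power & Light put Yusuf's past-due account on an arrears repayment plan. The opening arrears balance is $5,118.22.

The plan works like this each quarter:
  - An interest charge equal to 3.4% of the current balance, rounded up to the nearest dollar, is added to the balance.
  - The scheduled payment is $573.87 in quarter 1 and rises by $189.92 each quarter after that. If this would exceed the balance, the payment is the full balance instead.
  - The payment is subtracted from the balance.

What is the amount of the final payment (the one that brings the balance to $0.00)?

# | Opening | Interest | Payment | End bal
1 | $5,118.22 | $175.00 | $573.87 | $4,719.35
2 | $4,719.35 | $161.00 | $763.79 | $4,116.56
3 | $4,116.56 | $140.00 | $953.71 | $3,302.85
4 | $3,302.85 | $113.00 | $1,143.63 | $2,272.22
5 | $2,272.22 | $78.00 | $1,333.55 | $1,016.67
6 | $1,016.67 | $35.00 | $1,051.67 | $0.00

$1,051.67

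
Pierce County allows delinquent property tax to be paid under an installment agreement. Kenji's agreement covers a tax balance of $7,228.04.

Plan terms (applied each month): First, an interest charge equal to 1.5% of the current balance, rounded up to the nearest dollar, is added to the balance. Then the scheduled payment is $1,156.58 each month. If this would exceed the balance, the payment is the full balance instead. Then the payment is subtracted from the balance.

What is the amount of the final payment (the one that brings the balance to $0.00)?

$712.56

Month 1: opening $7,228.04; interest $109.00 → $7,337.04; payment $1,156.58; balance $6,180.46
Month 2: opening $6,180.46; interest $93.00 → $6,273.46; payment $1,156.58; balance $5,116.88
Month 3: opening $5,116.88; interest $77.00 → $5,193.88; payment $1,156.58; balance $4,037.30
Month 4: opening $4,037.30; interest $61.00 → $4,098.30; payment $1,156.58; balance $2,941.72
Month 5: opening $2,941.72; interest $45.00 → $2,986.72; payment $1,156.58; balance $1,830.14
Month 6: opening $1,830.14; interest $28.00 → $1,858.14; payment $1,156.58; balance $701.56
Month 7: opening $701.56; interest $11.00 → $712.56; payment $712.56; balance $0.00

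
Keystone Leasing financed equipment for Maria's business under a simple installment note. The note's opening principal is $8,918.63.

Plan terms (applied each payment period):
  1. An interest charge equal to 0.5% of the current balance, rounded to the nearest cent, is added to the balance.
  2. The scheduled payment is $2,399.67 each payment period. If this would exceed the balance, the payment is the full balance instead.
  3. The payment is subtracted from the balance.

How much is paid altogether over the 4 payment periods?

# | Opening | Interest | Payment | End bal
1 | $8,918.63 | $44.59 | $2,399.67 | $6,563.55
2 | $6,563.55 | $32.82 | $2,399.67 | $4,196.70
3 | $4,196.70 | $20.98 | $2,399.67 | $1,818.01
4 | $1,818.01 | $9.09 | $1,827.10 | $0.00
Total paid: $9,026.11

$9,026.11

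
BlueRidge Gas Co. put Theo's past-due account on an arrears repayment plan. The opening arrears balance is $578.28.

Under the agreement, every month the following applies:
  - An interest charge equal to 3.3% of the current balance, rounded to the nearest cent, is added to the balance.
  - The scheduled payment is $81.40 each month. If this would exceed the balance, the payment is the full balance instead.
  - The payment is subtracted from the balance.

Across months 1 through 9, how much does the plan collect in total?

$670.00

Month 1: opening $578.28; interest $19.08 → $597.36; payment $81.40; balance $515.96
Month 2: opening $515.96; interest $17.03 → $532.99; payment $81.40; balance $451.59
Month 3: opening $451.59; interest $14.90 → $466.49; payment $81.40; balance $385.09
Month 4: opening $385.09; interest $12.71 → $397.80; payment $81.40; balance $316.40
Month 5: opening $316.40; interest $10.44 → $326.84; payment $81.40; balance $245.44
Month 6: opening $245.44; interest $8.10 → $253.54; payment $81.40; balance $172.14
Month 7: opening $172.14; interest $5.68 → $177.82; payment $81.40; balance $96.42
Month 8: opening $96.42; interest $3.18 → $99.60; payment $81.40; balance $18.20
Month 9: opening $18.20; interest $0.60 → $18.80; payment $18.80; balance $0.00
Total paid: $670.00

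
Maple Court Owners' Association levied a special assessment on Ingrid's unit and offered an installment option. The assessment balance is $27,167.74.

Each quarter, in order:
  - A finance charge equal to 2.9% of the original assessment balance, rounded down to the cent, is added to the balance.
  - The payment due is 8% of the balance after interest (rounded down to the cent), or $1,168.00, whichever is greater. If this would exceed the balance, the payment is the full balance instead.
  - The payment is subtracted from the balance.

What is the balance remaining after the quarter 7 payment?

$19,161.54

Quarter 1: $27,167.74 +$787.86 interest = $27,955.60; pay $2,236.44 → $25,719.16
Quarter 2: $25,719.16 +$787.86 interest = $26,507.02; pay $2,120.56 → $24,386.46
Quarter 3: $24,386.46 +$787.86 interest = $25,174.32; pay $2,013.94 → $23,160.38
Quarter 4: $23,160.38 +$787.86 interest = $23,948.24; pay $1,915.85 → $22,032.39
Quarter 5: $22,032.39 +$787.86 interest = $22,820.25; pay $1,825.62 → $20,994.63
Quarter 6: $20,994.63 +$787.86 interest = $21,782.49; pay $1,742.59 → $20,039.90
Quarter 7: $20,039.90 +$787.86 interest = $20,827.76; pay $1,666.22 → $19,161.54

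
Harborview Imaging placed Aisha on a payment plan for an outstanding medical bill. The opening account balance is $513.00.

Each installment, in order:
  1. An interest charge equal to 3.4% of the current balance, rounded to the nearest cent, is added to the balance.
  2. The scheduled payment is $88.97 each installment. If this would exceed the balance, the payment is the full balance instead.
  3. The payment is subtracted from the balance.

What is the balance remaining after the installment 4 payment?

Installment 1: opening $513.00; interest $17.44 → $530.44; payment $88.97; balance $441.47
Installment 2: opening $441.47; interest $15.01 → $456.48; payment $88.97; balance $367.51
Installment 3: opening $367.51; interest $12.50 → $380.01; payment $88.97; balance $291.04
Installment 4: opening $291.04; interest $9.90 → $300.94; payment $88.97; balance $211.97

$211.97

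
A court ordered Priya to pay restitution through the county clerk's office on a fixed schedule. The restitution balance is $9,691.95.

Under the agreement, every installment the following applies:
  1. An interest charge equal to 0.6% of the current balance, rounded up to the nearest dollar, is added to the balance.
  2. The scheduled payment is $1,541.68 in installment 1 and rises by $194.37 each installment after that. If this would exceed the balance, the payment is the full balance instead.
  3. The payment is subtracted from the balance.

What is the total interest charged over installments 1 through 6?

$195.00

Installment 1: opening $9,691.95; interest $59.00 → $9,750.95; payment $1,541.68; balance $8,209.27
Installment 2: opening $8,209.27; interest $50.00 → $8,259.27; payment $1,736.05; balance $6,523.22
Installment 3: opening $6,523.22; interest $40.00 → $6,563.22; payment $1,930.42; balance $4,632.80
Installment 4: opening $4,632.80; interest $28.00 → $4,660.80; payment $2,124.79; balance $2,536.01
Installment 5: opening $2,536.01; interest $16.00 → $2,552.01; payment $2,319.16; balance $232.85
Installment 6: opening $232.85; interest $2.00 → $234.85; payment $234.85; balance $0.00
Total interest: $59.00 + $50.00 + $40.00 + $28.00 + $16.00 + $2.00 = $195.00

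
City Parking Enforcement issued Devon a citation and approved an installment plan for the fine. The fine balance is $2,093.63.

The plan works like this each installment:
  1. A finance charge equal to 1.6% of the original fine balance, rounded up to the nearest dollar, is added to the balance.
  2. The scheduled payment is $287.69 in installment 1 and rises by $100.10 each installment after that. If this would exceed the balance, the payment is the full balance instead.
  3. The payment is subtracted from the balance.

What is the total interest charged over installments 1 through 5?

$170.00

# | Opening | Interest | Payment | End bal
1 | $2,093.63 | $34.00 | $287.69 | $1,839.94
2 | $1,839.94 | $34.00 | $387.79 | $1,486.15
3 | $1,486.15 | $34.00 | $487.89 | $1,032.26
4 | $1,032.26 | $34.00 | $587.99 | $478.27
5 | $478.27 | $34.00 | $512.27 | $0.00
Total interest: $34.00 + $34.00 + $34.00 + $34.00 + $34.00 = $170.00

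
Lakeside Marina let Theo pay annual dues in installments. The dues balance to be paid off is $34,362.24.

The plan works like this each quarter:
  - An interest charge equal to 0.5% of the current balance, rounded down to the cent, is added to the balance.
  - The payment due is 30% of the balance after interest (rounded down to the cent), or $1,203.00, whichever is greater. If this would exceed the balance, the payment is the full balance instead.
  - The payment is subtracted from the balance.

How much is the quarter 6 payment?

Quarter 1: $34,362.24 +$171.81 interest = $34,534.05; pay $10,360.21 → $24,173.84
Quarter 2: $24,173.84 +$120.86 interest = $24,294.70; pay $7,288.41 → $17,006.29
Quarter 3: $17,006.29 +$85.03 interest = $17,091.32; pay $5,127.39 → $11,963.93
Quarter 4: $11,963.93 +$59.81 interest = $12,023.74; pay $3,607.12 → $8,416.62
Quarter 5: $8,416.62 +$42.08 interest = $8,458.70; pay $2,537.61 → $5,921.09
Quarter 6: $5,921.09 +$29.60 interest = $5,950.69; pay $1,785.20 → $4,165.49

$1,785.20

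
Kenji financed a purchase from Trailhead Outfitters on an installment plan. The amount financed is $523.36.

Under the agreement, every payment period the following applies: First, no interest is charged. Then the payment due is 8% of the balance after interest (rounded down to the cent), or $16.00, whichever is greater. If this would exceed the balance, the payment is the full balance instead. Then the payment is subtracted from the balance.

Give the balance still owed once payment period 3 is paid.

Payment period 1: opening $523.36; payment $41.86; balance $481.50
Payment period 2: opening $481.50; payment $38.52; balance $442.98
Payment period 3: opening $442.98; payment $35.43; balance $407.55

$407.55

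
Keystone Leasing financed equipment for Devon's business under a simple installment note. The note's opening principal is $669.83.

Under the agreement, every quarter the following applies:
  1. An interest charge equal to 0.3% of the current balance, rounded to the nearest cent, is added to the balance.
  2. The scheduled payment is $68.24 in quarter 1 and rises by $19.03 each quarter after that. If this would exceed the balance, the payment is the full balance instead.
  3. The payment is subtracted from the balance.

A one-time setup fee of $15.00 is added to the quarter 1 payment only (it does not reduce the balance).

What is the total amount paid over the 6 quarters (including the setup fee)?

Quarter 1: $669.83 +$2.01 interest = $671.84; pay $68.24 (+ $15.00 fee) → $603.60
Quarter 2: $603.60 +$1.81 interest = $605.41; pay $87.27 → $518.14
Quarter 3: $518.14 +$1.55 interest = $519.69; pay $106.30 → $413.39
Quarter 4: $413.39 +$1.24 interest = $414.63; pay $125.33 → $289.30
Quarter 5: $289.30 +$0.87 interest = $290.17; pay $144.36 → $145.81
Quarter 6: $145.81 +$0.44 interest = $146.25; pay $146.25 → $0.00
Total paid: $692.75

$692.75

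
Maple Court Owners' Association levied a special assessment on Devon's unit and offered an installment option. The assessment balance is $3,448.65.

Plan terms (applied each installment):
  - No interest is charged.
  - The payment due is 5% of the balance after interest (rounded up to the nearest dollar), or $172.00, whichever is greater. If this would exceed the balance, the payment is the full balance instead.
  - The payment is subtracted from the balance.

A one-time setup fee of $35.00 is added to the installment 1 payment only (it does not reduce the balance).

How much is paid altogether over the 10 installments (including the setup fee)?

$1,756.00

# | Opening | Payment | Fee | End bal
1 | $3,448.65 | $173.00 | $35.00 | $3,275.65
2 | $3,275.65 | $172.00 | — | $3,103.65
3 | $3,103.65 | $172.00 | — | $2,931.65
4 | $2,931.65 | $172.00 | — | $2,759.65
5 | $2,759.65 | $172.00 | — | $2,587.65
6 | $2,587.65 | $172.00 | — | $2,415.65
7 | $2,415.65 | $172.00 | — | $2,243.65
8 | $2,243.65 | $172.00 | — | $2,071.65
9 | $2,071.65 | $172.00 | — | $1,899.65
10 | $1,899.65 | $172.00 | — | $1,727.65
Total paid: $1,756.00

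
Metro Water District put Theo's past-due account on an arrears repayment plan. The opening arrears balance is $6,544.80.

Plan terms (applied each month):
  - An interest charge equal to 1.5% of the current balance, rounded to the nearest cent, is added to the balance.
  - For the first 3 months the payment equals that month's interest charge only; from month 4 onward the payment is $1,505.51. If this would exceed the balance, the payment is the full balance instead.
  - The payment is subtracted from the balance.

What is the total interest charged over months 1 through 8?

$571.08

# | Opening | Interest | Payment | End bal
1 | $6,544.80 | $98.17 | $98.17 | $6,544.80
2 | $6,544.80 | $98.17 | $98.17 | $6,544.80
3 | $6,544.80 | $98.17 | $98.17 | $6,544.80
4 | $6,544.80 | $98.17 | $1,505.51 | $5,137.46
5 | $5,137.46 | $77.06 | $1,505.51 | $3,709.01
6 | $3,709.01 | $55.64 | $1,505.51 | $2,259.14
7 | $2,259.14 | $33.89 | $1,505.51 | $787.52
8 | $787.52 | $11.81 | $799.33 | $0.00
Total interest: $98.17 + $98.17 + $98.17 + $98.17 + $77.06 + $55.64 + $33.89 + $11.81 = $571.08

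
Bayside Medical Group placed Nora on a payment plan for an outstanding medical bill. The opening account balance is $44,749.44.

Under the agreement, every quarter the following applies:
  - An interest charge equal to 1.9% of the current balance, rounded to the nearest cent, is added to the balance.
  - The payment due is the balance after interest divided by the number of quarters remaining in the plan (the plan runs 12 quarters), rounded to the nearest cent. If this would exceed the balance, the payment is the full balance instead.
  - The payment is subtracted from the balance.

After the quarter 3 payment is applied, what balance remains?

$35,511.70

Quarter 1: $44,749.44 +$850.24 interest = $45,599.68; pay $3,799.97 → $41,799.71
Quarter 2: $41,799.71 +$794.19 interest = $42,593.90; pay $3,872.17 → $38,721.73
Quarter 3: $38,721.73 +$735.71 interest = $39,457.44; pay $3,945.74 → $35,511.70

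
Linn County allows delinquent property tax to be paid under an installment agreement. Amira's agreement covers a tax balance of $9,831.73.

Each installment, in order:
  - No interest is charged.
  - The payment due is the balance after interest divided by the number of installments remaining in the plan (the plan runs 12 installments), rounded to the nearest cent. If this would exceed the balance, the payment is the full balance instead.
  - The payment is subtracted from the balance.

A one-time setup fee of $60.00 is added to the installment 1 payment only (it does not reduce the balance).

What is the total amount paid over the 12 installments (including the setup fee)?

$9,891.73

# | Opening | Payment | Fee | End bal
1 | $9,831.73 | $819.31 | $60.00 | $9,012.42
2 | $9,012.42 | $819.31 | — | $8,193.11
3 | $8,193.11 | $819.31 | — | $7,373.80
4 | $7,373.80 | $819.31 | — | $6,554.49
5 | $6,554.49 | $819.31 | — | $5,735.18
6 | $5,735.18 | $819.31 | — | $4,915.87
7 | $4,915.87 | $819.31 | — | $4,096.56
8 | $4,096.56 | $819.31 | — | $3,277.25
9 | $3,277.25 | $819.31 | — | $2,457.94
10 | $2,457.94 | $819.31 | — | $1,638.63
11 | $1,638.63 | $819.32 | — | $819.31
12 | $819.31 | $819.31 | — | $0.00
Total paid: $9,891.73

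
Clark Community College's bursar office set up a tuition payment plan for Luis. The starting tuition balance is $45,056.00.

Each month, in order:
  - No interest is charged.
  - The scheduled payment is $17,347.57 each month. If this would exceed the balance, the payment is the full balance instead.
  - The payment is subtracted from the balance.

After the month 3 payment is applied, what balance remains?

Month 1: $45,056.00 − $17,347.57 → $27,708.43
Month 2: $27,708.43 − $17,347.57 → $10,360.86
Month 3: $10,360.86 − $10,360.86 → $0.00

$0.00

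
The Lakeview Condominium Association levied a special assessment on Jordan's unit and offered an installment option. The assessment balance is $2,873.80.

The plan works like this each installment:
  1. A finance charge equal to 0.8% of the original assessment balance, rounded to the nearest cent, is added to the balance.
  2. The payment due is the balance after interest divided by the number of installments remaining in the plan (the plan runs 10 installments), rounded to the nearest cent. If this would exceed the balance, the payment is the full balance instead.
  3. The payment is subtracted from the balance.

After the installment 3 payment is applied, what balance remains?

$2,065.75

Installment 1: $2,873.80 +$22.99 interest = $2,896.79; pay $289.68 → $2,607.11
Installment 2: $2,607.11 +$22.99 interest = $2,630.10; pay $292.23 → $2,337.87
Installment 3: $2,337.87 +$22.99 interest = $2,360.86; pay $295.11 → $2,065.75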